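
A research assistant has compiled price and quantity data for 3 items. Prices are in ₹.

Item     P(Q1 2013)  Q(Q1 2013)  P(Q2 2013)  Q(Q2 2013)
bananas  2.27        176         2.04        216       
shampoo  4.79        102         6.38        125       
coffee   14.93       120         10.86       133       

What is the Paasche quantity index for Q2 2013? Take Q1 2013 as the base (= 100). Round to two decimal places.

Paasche quantity index uses current-period prices as weights.
ΣP(Q2 2013)·Q(Q2 2013) = 2.04×216 + 6.38×125 + 10.86×133 = 440.64 + 797.5 + 1444.38 = 2682.52
ΣP(Q2 2013)·Q(Q1 2013) = 2.04×176 + 6.38×102 + 10.86×120 = 359.04 + 650.76 + 1303.2 = 2313
Index = 2682.52 / 2313 × 100 = 115.9758

115.98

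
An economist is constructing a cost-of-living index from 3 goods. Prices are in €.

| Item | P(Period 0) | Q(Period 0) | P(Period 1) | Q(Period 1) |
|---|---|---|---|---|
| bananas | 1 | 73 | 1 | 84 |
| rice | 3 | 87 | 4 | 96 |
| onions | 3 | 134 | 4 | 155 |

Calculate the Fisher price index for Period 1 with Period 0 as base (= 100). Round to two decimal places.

Laspeyres component (base-period weights):
ΣP(Period 1)Q(Period 0) = 1×73 + 4×87 + 4×134 = 73 + 348 + 536 = 957
ΣP(Period 0)Q(Period 0) = 1×73 + 3×87 + 3×134 = 73 + 261 + 402 = 736
L = 957 / 736 × 100 = 130.0272
Paasche component (current-period weights):
ΣP(Period 1)Q(Period 1) = 1×84 + 4×96 + 4×155 = 84 + 384 + 620 = 1088
ΣP(Period 0)Q(Period 1) = 1×84 + 3×96 + 3×155 = 84 + 288 + 465 = 837
P = 1088 / 837 × 100 = 129.9881
Fisher = √(L × P) = √(130.0272 × 129.9881) = 130.0076

130.01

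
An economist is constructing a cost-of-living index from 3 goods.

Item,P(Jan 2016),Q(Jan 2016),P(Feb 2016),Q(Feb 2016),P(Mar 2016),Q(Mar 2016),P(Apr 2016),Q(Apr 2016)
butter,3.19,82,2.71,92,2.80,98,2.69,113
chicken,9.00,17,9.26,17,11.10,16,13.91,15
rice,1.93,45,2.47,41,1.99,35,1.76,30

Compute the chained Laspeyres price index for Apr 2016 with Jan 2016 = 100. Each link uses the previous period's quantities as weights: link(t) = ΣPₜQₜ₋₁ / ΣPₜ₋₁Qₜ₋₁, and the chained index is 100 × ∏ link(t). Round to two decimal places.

Link Jan 2016→Feb 2016:
ΣP(Feb 2016)Q(Jan 2016) = 2.71×82 + 9.26×17 + 2.47×45 = 222.22 + 157.42 + 111.15 = 490.79
ΣP(Jan 2016)Q(Jan 2016) = 3.19×82 + 9.00×17 + 1.93×45 = 261.58 + 153 + 86.85 = 501.43
link = 490.79/501.43 = 0.978781
Link Feb 2016→Mar 2016:
ΣP(Mar 2016)Q(Feb 2016) = 2.80×92 + 11.10×17 + 1.99×41 = 257.6 + 188.7 + 81.59 = 527.89
ΣP(Feb 2016)Q(Feb 2016) = 2.71×92 + 9.26×17 + 2.47×41 = 249.32 + 157.42 + 101.27 = 508.01
link = 527.89/508.01 = 1.039133
Link Mar 2016→Apr 2016:
ΣP(Apr 2016)Q(Mar 2016) = 2.69×98 + 13.91×16 + 1.76×35 = 263.62 + 222.56 + 61.6 = 547.78
ΣP(Mar 2016)Q(Mar 2016) = 2.80×98 + 11.10×16 + 1.99×35 = 274.4 + 177.6 + 69.65 = 521.65
link = 547.78/521.65 = 1.050091
Chained index = 100 × 0.978781 × 1.039133 × 1.050091 = 106.8030

106.80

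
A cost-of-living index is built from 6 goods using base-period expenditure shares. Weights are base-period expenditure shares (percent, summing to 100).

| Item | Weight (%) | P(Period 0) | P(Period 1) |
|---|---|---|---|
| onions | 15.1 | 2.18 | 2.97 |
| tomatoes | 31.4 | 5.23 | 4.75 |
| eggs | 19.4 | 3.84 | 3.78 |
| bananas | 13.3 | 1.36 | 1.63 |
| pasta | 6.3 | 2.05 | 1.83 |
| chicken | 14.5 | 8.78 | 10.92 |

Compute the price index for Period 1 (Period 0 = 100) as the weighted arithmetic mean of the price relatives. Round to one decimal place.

onions: 15.1 × (2.97/2.18) = 15.1 × 1.362385 = 20.5720
tomatoes: 31.4 × (4.75/5.23) = 31.4 × 0.908222 = 28.5182
eggs: 19.4 × (3.78/3.84) = 19.4 × 0.984375 = 19.0969
bananas: 13.3 × (1.63/1.36) = 13.3 × 1.198529 = 15.9404
pasta: 6.3 × (1.83/2.05) = 6.3 × 0.892683 = 5.6239
chicken: 14.5 × (10.92/8.78) = 14.5 × 1.243736 = 18.0342
Index = Σ wᵢ·(p₁ᵢ/p₀ᵢ) = 20.5720 + 28.5182 + 19.0969 + 15.9404 + 5.6239 + 18.0342 = 107.7856

107.8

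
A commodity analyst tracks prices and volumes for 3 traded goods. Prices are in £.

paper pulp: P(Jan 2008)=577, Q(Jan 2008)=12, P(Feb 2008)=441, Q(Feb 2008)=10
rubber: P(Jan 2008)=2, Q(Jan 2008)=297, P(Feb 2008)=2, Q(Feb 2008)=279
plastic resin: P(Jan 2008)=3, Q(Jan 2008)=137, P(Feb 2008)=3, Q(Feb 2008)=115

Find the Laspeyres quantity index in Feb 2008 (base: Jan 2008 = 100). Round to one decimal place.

Laspeyres quantity index uses base-period prices as weights.
ΣP(Jan 2008)·Q(Feb 2008) = 577×10 + 2×279 + 3×115 = 5770 + 558 + 345 = 6673
ΣP(Jan 2008)·Q(Jan 2008) = 577×12 + 2×297 + 3×137 = 6924 + 594 + 411 = 7929
Index = 6673 / 7929 × 100 = 84.1594

84.2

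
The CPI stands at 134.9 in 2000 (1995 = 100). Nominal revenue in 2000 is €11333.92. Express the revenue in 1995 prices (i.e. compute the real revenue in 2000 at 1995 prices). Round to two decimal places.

8401.72

Real = Nominal ÷ (Index/100) = 11333.92 ÷ (134.9/100)
     = 11333.92 ÷ 1.349 = 8401.7198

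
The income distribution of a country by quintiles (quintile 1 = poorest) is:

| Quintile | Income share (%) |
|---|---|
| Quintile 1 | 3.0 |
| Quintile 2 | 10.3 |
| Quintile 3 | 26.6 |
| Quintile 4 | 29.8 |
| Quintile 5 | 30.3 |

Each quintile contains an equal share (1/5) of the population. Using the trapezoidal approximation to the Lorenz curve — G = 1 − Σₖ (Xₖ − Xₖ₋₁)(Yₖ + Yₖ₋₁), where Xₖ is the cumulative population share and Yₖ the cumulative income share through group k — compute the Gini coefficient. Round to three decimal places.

Cumulative income shares Yₖ: 0.0300, 0.1330, 0.3990, 0.6970, 1.0000
Σ (Xₖ−Xₖ₋₁)(Yₖ+Yₖ₋₁) = (1/5)(0.0300+0.0000) + (1/5)(0.1330+0.0300) + (1/5)(0.3990+0.1330) + (1/5)(0.6970+0.3990) + (1/5)(1.0000+0.6970)
  = 0.0060 + 0.0326 + 0.1064 + 0.2192 + 0.3394 = 0.7036
G = 1 − 0.7036 = 0.2964

0.296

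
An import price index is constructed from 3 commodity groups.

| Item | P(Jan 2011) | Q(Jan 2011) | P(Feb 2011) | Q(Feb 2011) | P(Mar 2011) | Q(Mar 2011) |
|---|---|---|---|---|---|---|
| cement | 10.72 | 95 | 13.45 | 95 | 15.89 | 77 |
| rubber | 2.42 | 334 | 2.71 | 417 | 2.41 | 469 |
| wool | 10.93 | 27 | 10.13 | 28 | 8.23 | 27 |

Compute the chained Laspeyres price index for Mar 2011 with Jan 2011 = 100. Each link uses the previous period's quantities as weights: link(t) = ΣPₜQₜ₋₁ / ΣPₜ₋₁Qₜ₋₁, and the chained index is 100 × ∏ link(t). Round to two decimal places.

Link Jan 2011→Feb 2011:
ΣP(Feb 2011)Q(Jan 2011) = 13.45×95 + 2.71×334 + 10.13×27 = 1277.75 + 905.14 + 273.51 = 2456.4
ΣP(Jan 2011)Q(Jan 2011) = 10.72×95 + 2.42×334 + 10.93×27 = 1018.4 + 808.28 + 295.11 = 2121.79
link = 2456.4/2121.79 = 1.157702
Link Feb 2011→Mar 2011:
ΣP(Mar 2011)Q(Feb 2011) = 15.89×95 + 2.41×417 + 8.23×28 = 1509.55 + 1004.97 + 230.44 = 2744.96
ΣP(Feb 2011)Q(Feb 2011) = 13.45×95 + 2.71×417 + 10.13×28 = 1277.75 + 1130.07 + 283.64 = 2691.46
link = 2744.96/2691.46 = 1.019878
Chained index = 100 × 1.157702 × 1.019878 = 118.0714

118.07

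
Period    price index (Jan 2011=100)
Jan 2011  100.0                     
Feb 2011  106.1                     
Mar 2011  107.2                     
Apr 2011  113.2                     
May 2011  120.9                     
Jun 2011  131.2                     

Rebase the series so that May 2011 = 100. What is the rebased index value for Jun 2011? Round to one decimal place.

Rebased(Jun 2011) = 131.2 / 120.9 × 100 = 108.5194

108.5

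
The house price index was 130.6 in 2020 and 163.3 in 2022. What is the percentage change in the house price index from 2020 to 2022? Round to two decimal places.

Change = (163.3 − 130.6) / 130.6 × 100
       = 32.7 / 130.6 × 100 = 25.0383%

25.04%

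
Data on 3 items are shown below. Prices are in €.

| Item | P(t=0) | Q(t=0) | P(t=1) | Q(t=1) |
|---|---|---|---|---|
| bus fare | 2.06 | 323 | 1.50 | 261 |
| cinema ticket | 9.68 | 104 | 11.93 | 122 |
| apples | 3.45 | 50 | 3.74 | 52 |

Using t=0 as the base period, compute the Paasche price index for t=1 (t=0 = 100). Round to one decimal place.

107.6

Paasche price index uses current-period quantities as weights.
ΣP(t=1)·Q(t=1) = 1.50×261 + 11.93×122 + 3.74×52 = 391.5 + 1455.46 + 194.48 = 2041.44
ΣP(t=0)·Q(t=1) = 2.06×261 + 9.68×122 + 3.45×52 = 537.66 + 1180.96 + 179.4 = 1898.02
Index = 2041.44 / 1898.02 × 100 = 107.5563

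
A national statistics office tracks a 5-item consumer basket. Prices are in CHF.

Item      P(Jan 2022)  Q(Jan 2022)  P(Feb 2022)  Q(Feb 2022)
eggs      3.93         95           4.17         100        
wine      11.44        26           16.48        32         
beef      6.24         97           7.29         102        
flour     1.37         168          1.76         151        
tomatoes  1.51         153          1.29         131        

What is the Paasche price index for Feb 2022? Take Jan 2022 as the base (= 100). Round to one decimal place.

Paasche price index uses current-period quantities as weights.
ΣP(Feb 2022)·Q(Feb 2022) = 4.17×100 + 16.48×32 + 7.29×102 + 1.76×151 + 1.29×131 = 417 + 527.36 + 743.58 + 265.76 + 168.99 = 2122.69
ΣP(Jan 2022)·Q(Feb 2022) = 3.93×100 + 11.44×32 + 6.24×102 + 1.37×151 + 1.51×131 = 393 + 366.08 + 636.48 + 206.87 + 197.81 = 1800.24
Index = 2122.69 / 1800.24 × 100 = 117.9115

117.9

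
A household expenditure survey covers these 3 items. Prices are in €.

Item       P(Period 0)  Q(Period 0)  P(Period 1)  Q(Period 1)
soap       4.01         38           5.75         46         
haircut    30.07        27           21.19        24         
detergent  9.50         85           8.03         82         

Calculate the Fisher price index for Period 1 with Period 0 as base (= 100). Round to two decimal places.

Laspeyres component (base-period weights):
ΣP(Period 1)Q(Period 0) = 5.75×38 + 21.19×27 + 8.03×85 = 218.5 + 572.13 + 682.55 = 1473.18
ΣP(Period 0)Q(Period 0) = 4.01×38 + 30.07×27 + 9.50×85 = 152.38 + 811.89 + 807.5 = 1771.77
L = 1473.18 / 1771.77 × 100 = 83.1474
Paasche component (current-period weights):
ΣP(Period 1)Q(Period 1) = 5.75×46 + 21.19×24 + 8.03×82 = 264.5 + 508.56 + 658.46 = 1431.52
ΣP(Period 0)Q(Period 1) = 4.01×46 + 30.07×24 + 9.50×82 = 184.46 + 721.68 + 779 = 1685.14
P = 1431.52 / 1685.14 × 100 = 84.9496
Fisher = √(L × P) = √(83.1474 × 84.9496) = 84.0437

84.04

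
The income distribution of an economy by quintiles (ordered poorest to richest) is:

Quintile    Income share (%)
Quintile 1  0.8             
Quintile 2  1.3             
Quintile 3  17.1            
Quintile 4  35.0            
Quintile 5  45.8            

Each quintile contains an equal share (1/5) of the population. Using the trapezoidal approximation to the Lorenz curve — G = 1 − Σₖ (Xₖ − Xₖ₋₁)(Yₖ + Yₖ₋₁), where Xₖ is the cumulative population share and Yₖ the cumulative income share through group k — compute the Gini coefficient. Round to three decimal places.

Cumulative income shares Yₖ: 0.0080, 0.0210, 0.1920, 0.5420, 1.0000
Σ (Xₖ−Xₖ₋₁)(Yₖ+Yₖ₋₁) = (1/5)(0.0080+0.0000) + (1/5)(0.0210+0.0080) + (1/5)(0.1920+0.0210) + (1/5)(0.5420+0.1920) + (1/5)(1.0000+0.5420)
  = 0.0016 + 0.0058 + 0.0426 + 0.1468 + 0.3084 = 0.5052
G = 1 − 0.5052 = 0.4948

0.495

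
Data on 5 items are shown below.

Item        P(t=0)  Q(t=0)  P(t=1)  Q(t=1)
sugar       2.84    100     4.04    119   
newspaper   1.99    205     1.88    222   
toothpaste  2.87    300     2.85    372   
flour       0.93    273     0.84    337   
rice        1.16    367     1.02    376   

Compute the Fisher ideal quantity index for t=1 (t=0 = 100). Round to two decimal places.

116.54

Laspeyres component (base-period weights):
ΣP(t=0)Q(t=1) = 2.84×119 + 1.99×222 + 2.87×372 + 0.93×337 + 1.16×376 = 337.96 + 441.78 + 1067.64 + 313.41 + 436.16 = 2596.95
ΣP(t=0)Q(t=0) = 2.84×100 + 1.99×205 + 2.87×300 + 0.93×273 + 1.16×367 = 284 + 407.95 + 861 + 253.89 + 425.72 = 2232.56
L = 2596.95 / 2232.56 × 100 = 116.3216
Paasche component (current-period weights):
ΣP(t=1)Q(t=1) = 4.04×119 + 1.88×222 + 2.85×372 + 0.84×337 + 1.02×376 = 480.76 + 417.36 + 1060.2 + 283.08 + 383.52 = 2624.92
ΣP(t=1)Q(t=0) = 4.04×100 + 1.88×205 + 2.85×300 + 0.84×273 + 1.02×367 = 404 + 385.4 + 855 + 229.32 + 374.34 = 2248.06
P = 2624.92 / 2248.06 × 100 = 116.7638
Fisher = √(L × P) = √(116.3216 × 116.7638) = 116.5425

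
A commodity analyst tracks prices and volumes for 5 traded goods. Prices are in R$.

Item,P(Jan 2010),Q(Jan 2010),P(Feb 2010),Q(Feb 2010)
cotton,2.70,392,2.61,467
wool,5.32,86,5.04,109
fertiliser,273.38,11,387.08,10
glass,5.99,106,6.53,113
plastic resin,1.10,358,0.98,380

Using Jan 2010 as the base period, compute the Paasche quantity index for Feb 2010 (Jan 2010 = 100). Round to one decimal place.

Paasche quantity index uses current-period prices as weights.
ΣP(Feb 2010)·Q(Feb 2010) = 2.61×467 + 5.04×109 + 387.08×10 + 6.53×113 + 0.98×380 = 1218.87 + 549.36 + 3870.8 + 737.89 + 372.4 = 6749.32
ΣP(Feb 2010)·Q(Jan 2010) = 2.61×392 + 5.04×86 + 387.08×11 + 6.53×106 + 0.98×358 = 1023.12 + 433.44 + 4257.88 + 692.18 + 350.84 = 6757.46
Index = 6749.32 / 6757.46 × 100 = 99.8795

99.9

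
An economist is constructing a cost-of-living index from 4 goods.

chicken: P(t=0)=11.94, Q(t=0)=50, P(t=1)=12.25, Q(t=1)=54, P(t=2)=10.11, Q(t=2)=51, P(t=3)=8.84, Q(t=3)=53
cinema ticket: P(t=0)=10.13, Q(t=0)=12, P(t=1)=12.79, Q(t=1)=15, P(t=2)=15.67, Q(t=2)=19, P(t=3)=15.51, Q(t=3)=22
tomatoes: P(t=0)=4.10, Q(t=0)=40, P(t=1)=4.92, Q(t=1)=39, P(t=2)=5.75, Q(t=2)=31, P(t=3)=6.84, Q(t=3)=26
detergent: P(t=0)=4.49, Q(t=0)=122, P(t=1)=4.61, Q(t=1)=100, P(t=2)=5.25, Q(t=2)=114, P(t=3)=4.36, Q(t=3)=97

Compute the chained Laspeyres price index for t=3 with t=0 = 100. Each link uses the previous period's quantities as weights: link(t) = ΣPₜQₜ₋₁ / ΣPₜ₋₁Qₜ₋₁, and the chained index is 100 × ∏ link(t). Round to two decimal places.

Link t=0→t=1:
ΣP(t=1)Q(t=0) = 12.25×50 + 12.79×12 + 4.92×40 + 4.61×122 = 612.5 + 153.48 + 196.8 + 562.42 = 1525.2
ΣP(t=0)Q(t=0) = 11.94×50 + 10.13×12 + 4.10×40 + 4.49×122 = 597 + 121.56 + 164 + 547.78 = 1430.34
link = 1525.2/1430.34 = 1.066320
Link t=1→t=2:
ΣP(t=2)Q(t=1) = 10.11×54 + 15.67×15 + 5.75×39 + 5.25×100 = 545.94 + 235.05 + 224.25 + 525 = 1530.24
ΣP(t=1)Q(t=1) = 12.25×54 + 12.79×15 + 4.92×39 + 4.61×100 = 661.5 + 191.85 + 191.88 + 461 = 1506.23
link = 1530.24/1506.23 = 1.015940
Link t=2→t=3:
ΣP(t=3)Q(t=2) = 8.84×51 + 15.51×19 + 6.84×31 + 4.36×114 = 450.84 + 294.69 + 212.04 + 497.04 = 1454.61
ΣP(t=2)Q(t=2) = 10.11×51 + 15.67×19 + 5.75×31 + 5.25×114 = 515.61 + 297.73 + 178.25 + 598.5 = 1590.09
link = 1454.61/1590.09 = 0.914797
Chained index = 100 × 1.066320 × 1.015940 × 0.914797 = 99.1016

99.10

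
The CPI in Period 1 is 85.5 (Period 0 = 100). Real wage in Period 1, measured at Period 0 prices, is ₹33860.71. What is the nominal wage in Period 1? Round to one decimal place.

28950.9

Nominal = Real × (Index/100) = 33860.71 × (85.5/100)
        = 33860.71 × 0.855 = 28950.9070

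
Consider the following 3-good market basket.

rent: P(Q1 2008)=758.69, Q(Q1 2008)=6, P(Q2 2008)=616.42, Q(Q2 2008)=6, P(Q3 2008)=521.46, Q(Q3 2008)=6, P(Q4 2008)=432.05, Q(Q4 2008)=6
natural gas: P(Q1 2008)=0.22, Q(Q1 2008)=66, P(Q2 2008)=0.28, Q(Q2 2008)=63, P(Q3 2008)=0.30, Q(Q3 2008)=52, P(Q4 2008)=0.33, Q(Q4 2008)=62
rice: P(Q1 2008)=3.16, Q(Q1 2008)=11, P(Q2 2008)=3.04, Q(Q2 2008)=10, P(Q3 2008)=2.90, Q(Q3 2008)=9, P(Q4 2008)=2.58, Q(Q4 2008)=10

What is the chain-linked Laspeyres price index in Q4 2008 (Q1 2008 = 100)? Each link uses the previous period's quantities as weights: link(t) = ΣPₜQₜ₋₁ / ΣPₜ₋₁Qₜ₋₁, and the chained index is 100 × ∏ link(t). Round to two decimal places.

Link Q1 2008→Q2 2008:
ΣP(Q2 2008)Q(Q1 2008) = 616.42×6 + 0.28×66 + 3.04×11 = 3698.52 + 18.48 + 33.44 = 3750.44
ΣP(Q1 2008)Q(Q1 2008) = 758.69×6 + 0.22×66 + 3.16×11 = 4552.14 + 14.52 + 34.76 = 4601.42
link = 3750.44/4601.42 = 0.815061
Link Q2 2008→Q3 2008:
ΣP(Q3 2008)Q(Q2 2008) = 521.46×6 + 0.30×63 + 2.90×10 = 3128.76 + 18.9 + 29 = 3176.66
ΣP(Q2 2008)Q(Q2 2008) = 616.42×6 + 0.28×63 + 3.04×10 = 3698.52 + 17.64 + 30.4 = 3746.56
link = 3176.66/3746.56 = 0.847887
Link Q3 2008→Q4 2008:
ΣP(Q4 2008)Q(Q3 2008) = 432.05×6 + 0.33×52 + 2.58×9 = 2592.3 + 17.16 + 23.22 = 2632.68
ΣP(Q3 2008)Q(Q3 2008) = 521.46×6 + 0.30×52 + 2.90×9 = 3128.76 + 15.6 + 26.1 = 3170.46
link = 2632.68/3170.46 = 0.830378
Chained index = 100 × 0.815061 × 0.847887 × 0.830378 = 57.3858

57.39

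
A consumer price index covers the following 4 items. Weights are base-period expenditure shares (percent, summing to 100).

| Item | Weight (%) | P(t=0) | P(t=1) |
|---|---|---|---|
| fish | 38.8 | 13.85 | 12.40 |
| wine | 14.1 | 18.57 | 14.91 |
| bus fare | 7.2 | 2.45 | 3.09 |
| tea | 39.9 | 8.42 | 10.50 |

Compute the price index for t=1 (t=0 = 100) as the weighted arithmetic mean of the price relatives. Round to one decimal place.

104.9

fish: 38.8 × (12.40/13.85) = 38.8 × 0.895307 = 34.7379
wine: 14.1 × (14.91/18.57) = 14.1 × 0.802908 = 11.3210
bus fare: 7.2 × (3.09/2.45) = 7.2 × 1.261224 = 9.0808
tea: 39.9 × (10.50/8.42) = 39.9 × 1.247031 = 49.7565
Index = Σ wᵢ·(p₁ᵢ/p₀ᵢ) = 34.7379 + 11.3210 + 9.0808 + 49.7565 = 104.8963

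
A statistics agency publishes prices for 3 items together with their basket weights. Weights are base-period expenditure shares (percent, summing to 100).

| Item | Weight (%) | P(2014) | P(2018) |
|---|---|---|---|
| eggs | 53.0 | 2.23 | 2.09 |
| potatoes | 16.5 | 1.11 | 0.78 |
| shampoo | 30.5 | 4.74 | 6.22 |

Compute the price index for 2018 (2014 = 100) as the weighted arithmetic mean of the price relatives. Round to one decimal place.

101.3

eggs: 53.0 × (2.09/2.23) = 53.0 × 0.937220 = 49.6726
potatoes: 16.5 × (0.78/1.11) = 16.5 × 0.702703 = 11.5946
shampoo: 30.5 × (6.22/4.74) = 30.5 × 1.312236 = 40.0232
Index = Σ wᵢ·(p₁ᵢ/p₀ᵢ) = 49.6726 + 11.5946 + 40.0232 = 101.2904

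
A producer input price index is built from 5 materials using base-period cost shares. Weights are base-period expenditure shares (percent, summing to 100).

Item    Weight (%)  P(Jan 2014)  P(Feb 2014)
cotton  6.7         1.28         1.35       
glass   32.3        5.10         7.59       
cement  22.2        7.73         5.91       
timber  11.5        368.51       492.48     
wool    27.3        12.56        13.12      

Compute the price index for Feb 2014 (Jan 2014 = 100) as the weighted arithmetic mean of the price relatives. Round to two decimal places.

116.00

cotton: 6.7 × (1.35/1.28) = 6.7 × 1.054688 = 7.0664
glass: 32.3 × (7.59/5.10) = 32.3 × 1.488235 = 48.0700
cement: 22.2 × (5.91/7.73) = 22.2 × 0.764554 = 16.9731
timber: 11.5 × (492.48/368.51) = 11.5 × 1.336409 = 15.3687
wool: 27.3 × (13.12/12.56) = 27.3 × 1.044586 = 28.5172
Index = Σ wᵢ·(p₁ᵢ/p₀ᵢ) = 7.0664 + 48.0700 + 16.9731 + 15.3687 + 28.5172 = 115.9954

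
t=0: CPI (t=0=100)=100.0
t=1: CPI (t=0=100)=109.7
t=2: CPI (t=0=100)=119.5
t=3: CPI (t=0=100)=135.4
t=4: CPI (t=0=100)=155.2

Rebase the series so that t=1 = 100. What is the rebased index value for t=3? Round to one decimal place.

Rebased(t=3) = 135.4 / 109.7 × 100 = 123.4275

123.4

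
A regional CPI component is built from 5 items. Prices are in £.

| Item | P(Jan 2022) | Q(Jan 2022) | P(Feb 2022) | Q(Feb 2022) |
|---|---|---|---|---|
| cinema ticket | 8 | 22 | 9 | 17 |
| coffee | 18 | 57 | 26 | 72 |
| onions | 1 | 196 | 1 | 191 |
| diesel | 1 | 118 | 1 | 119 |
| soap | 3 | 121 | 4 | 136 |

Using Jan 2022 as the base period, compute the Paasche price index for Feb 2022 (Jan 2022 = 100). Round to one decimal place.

133.9

Paasche price index uses current-period quantities as weights.
ΣP(Feb 2022)·Q(Feb 2022) = 9×17 + 26×72 + 1×191 + 1×119 + 4×136 = 153 + 1872 + 191 + 119 + 544 = 2879
ΣP(Jan 2022)·Q(Feb 2022) = 8×17 + 18×72 + 1×191 + 1×119 + 3×136 = 136 + 1296 + 191 + 119 + 408 = 2150
Index = 2879 / 2150 × 100 = 133.9070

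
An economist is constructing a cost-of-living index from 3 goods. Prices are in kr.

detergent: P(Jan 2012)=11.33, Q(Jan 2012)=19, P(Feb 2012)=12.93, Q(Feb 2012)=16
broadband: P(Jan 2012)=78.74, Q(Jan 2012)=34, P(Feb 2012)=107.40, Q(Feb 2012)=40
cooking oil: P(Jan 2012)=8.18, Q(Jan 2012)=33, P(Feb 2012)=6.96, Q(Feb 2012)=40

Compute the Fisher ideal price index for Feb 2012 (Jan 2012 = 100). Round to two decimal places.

130.60

Laspeyres component (base-period weights):
ΣP(Feb 2012)Q(Jan 2012) = 12.93×19 + 107.40×34 + 6.96×33 = 245.67 + 3651.6 + 229.68 = 4126.95
ΣP(Jan 2012)Q(Jan 2012) = 11.33×19 + 78.74×34 + 8.18×33 = 215.27 + 2677.16 + 269.94 = 3162.37
L = 4126.95 / 3162.37 × 100 = 130.5018
Paasche component (current-period weights):
ΣP(Feb 2012)Q(Feb 2012) = 12.93×16 + 107.40×40 + 6.96×40 = 206.88 + 4296 + 278.4 = 4781.28
ΣP(Jan 2012)Q(Feb 2012) = 11.33×16 + 78.74×40 + 8.18×40 = 181.28 + 3149.6 + 327.2 = 3658.08
P = 4781.28 / 3658.08 × 100 = 130.7046
Fisher = √(L × P) = √(130.5018 × 130.7046) = 130.6032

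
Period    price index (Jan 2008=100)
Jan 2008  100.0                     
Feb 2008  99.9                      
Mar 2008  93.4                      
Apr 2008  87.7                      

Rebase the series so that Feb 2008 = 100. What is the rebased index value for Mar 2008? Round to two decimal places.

93.49

Rebased(Mar 2008) = 93.4 / 99.9 × 100 = 93.4935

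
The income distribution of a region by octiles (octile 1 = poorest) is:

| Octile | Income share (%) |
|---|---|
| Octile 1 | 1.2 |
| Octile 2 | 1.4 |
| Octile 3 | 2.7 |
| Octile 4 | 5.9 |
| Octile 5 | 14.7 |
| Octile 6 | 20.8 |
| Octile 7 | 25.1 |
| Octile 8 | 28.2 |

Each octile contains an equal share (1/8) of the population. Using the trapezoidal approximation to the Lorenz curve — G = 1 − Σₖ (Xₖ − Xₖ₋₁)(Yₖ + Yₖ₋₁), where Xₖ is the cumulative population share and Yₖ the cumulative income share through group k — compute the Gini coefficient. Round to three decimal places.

0.463

Cumulative income shares Yₖ: 0.0120, 0.0260, 0.0530, 0.1120, 0.2590, 0.4670, 0.7180, 1.0000
Σ (Xₖ−Xₖ₋₁)(Yₖ+Yₖ₋₁) = (1/8)(0.0120+0.0000) + (1/8)(0.0260+0.0120) + (1/8)(0.0530+0.0260) + (1/8)(0.1120+0.0530) + (1/8)(0.2590+0.1120) + (1/8)(0.4670+0.2590) + (1/8)(0.7180+0.4670) + (1/8)(1.0000+0.7180)
  = 0.0015 + 0.0047 + 0.0099 + 0.0206 + 0.0464 + 0.0907 + 0.1481 + 0.2147 = 0.5367
G = 1 − 0.5367 = 0.4633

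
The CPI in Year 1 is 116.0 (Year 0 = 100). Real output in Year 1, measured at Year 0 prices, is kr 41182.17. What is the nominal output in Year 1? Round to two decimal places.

Nominal = Real × (Index/100) = 41182.17 × (116.0/100)
        = 41182.17 × 1.160 = 47771.3172

47771.32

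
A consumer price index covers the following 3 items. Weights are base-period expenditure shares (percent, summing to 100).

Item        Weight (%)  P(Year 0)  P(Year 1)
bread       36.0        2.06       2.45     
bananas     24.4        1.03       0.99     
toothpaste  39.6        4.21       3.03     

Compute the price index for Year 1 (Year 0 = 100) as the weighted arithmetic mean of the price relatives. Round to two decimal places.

bread: 36.0 × (2.45/2.06) = 36.0 × 1.189320 = 42.8155
bananas: 24.4 × (0.99/1.03) = 24.4 × 0.961165 = 23.4524
toothpaste: 39.6 × (3.03/4.21) = 39.6 × 0.719715 = 28.5007
Index = Σ wᵢ·(p₁ᵢ/p₀ᵢ) = 42.8155 + 23.4524 + 28.5007 = 94.7687

94.77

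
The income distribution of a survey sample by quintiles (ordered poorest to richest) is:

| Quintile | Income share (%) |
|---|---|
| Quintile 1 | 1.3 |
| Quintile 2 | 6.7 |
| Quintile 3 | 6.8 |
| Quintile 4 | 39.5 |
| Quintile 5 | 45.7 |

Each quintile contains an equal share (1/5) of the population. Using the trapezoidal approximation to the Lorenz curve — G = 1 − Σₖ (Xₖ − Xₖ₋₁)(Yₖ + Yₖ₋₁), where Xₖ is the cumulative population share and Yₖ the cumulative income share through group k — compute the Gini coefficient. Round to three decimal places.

0.486

Cumulative income shares Yₖ: 0.0130, 0.0800, 0.1480, 0.5430, 1.0000
Σ (Xₖ−Xₖ₋₁)(Yₖ+Yₖ₋₁) = (1/5)(0.0130+0.0000) + (1/5)(0.0800+0.0130) + (1/5)(0.1480+0.0800) + (1/5)(0.5430+0.1480) + (1/5)(1.0000+0.5430)
  = 0.0026 + 0.0186 + 0.0456 + 0.1382 + 0.3086 = 0.5136
G = 1 − 0.5136 = 0.4864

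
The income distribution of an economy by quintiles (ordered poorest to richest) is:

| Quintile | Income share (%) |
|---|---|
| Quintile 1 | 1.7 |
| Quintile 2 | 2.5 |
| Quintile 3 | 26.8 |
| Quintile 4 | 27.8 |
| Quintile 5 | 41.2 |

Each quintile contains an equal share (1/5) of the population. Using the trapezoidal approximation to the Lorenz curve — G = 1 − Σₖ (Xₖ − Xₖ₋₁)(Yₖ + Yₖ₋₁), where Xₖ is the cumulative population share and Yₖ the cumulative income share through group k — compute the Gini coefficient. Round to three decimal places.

Cumulative income shares Yₖ: 0.0170, 0.0420, 0.3100, 0.5880, 1.0000
Σ (Xₖ−Xₖ₋₁)(Yₖ+Yₖ₋₁) = (1/5)(0.0170+0.0000) + (1/5)(0.0420+0.0170) + (1/5)(0.3100+0.0420) + (1/5)(0.5880+0.3100) + (1/5)(1.0000+0.5880)
  = 0.0034 + 0.0118 + 0.0704 + 0.1796 + 0.3176 = 0.5828
G = 1 − 0.5828 = 0.4172

0.417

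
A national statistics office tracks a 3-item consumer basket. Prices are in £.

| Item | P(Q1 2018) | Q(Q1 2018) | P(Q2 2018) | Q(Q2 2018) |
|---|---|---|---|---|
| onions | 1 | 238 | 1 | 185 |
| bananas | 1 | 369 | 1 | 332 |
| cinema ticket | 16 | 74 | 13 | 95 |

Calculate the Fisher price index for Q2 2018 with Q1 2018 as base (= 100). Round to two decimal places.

86.80

Laspeyres component (base-period weights):
ΣP(Q2 2018)Q(Q1 2018) = 1×238 + 1×369 + 13×74 = 238 + 369 + 962 = 1569
ΣP(Q1 2018)Q(Q1 2018) = 1×238 + 1×369 + 16×74 = 238 + 369 + 1184 = 1791
L = 1569 / 1791 × 100 = 87.6047
Paasche component (current-period weights):
ΣP(Q2 2018)Q(Q2 2018) = 1×185 + 1×332 + 13×95 = 185 + 332 + 1235 = 1752
ΣP(Q1 2018)Q(Q2 2018) = 1×185 + 1×332 + 16×95 = 185 + 332 + 1520 = 2037
P = 1752 / 2037 × 100 = 86.0088
Fisher = √(L × P) = √(87.6047 × 86.0088) = 86.8031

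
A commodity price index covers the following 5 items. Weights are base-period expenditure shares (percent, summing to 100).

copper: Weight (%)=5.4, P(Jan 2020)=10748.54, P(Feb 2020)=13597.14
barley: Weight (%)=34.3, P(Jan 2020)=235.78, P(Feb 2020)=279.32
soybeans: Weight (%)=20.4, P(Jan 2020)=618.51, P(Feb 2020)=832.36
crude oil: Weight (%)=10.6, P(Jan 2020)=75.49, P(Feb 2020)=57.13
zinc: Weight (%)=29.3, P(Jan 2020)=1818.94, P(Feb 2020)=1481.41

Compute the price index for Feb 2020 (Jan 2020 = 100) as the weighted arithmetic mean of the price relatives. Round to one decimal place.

106.8

copper: 5.4 × (13597.14/10748.54) = 5.4 × 1.265022 = 6.8311
barley: 34.3 × (279.32/235.78) = 34.3 × 1.184664 = 40.6340
soybeans: 20.4 × (832.36/618.51) = 20.4 × 1.345750 = 27.4533
crude oil: 10.6 × (57.13/75.49) = 10.6 × 0.756789 = 8.0220
zinc: 29.3 × (1481.41/1818.94) = 29.3 × 0.814436 = 23.8630
Index = Σ wᵢ·(p₁ᵢ/p₀ᵢ) = 6.8311 + 40.6340 + 27.4533 + 8.0220 + 23.8630 = 106.8033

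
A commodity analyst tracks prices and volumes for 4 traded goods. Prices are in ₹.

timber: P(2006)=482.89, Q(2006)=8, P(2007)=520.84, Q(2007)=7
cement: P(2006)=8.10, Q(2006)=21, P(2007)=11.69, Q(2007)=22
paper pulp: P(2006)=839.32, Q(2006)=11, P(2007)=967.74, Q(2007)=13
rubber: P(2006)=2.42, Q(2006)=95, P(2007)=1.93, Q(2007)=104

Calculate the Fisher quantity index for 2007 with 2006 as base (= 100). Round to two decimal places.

109.28

Laspeyres component (base-period weights):
ΣP(2006)Q(2007) = 482.89×7 + 8.10×22 + 839.32×13 + 2.42×104 = 3380.23 + 178.2 + 10911.16 + 251.68 = 14721.27
ΣP(2006)Q(2006) = 482.89×8 + 8.10×21 + 839.32×11 + 2.42×95 = 3863.12 + 170.1 + 9232.52 + 229.9 = 13495.64
L = 14721.27 / 13495.64 × 100 = 109.0817
Paasche component (current-period weights):
ΣP(2007)Q(2007) = 520.84×7 + 11.69×22 + 967.74×13 + 1.93×104 = 3645.88 + 257.18 + 12580.62 + 200.72 = 16684.4
ΣP(2007)Q(2006) = 520.84×8 + 11.69×21 + 967.74×11 + 1.93×95 = 4166.72 + 245.49 + 10645.14 + 183.35 = 15240.7
P = 16684.4 / 15240.7 × 100 = 109.4727
Fisher = √(L × P) = √(109.0817 × 109.4727) = 109.2770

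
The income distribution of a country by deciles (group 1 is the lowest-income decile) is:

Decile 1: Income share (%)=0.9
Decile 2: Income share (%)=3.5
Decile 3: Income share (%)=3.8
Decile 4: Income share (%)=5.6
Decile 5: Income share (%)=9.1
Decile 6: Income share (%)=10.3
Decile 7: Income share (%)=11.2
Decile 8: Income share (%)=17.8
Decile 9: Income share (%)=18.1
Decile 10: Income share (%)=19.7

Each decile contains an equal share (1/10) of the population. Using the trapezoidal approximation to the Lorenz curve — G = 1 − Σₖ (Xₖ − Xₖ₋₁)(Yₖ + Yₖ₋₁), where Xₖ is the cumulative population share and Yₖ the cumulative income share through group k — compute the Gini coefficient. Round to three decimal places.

0.359

Cumulative income shares Yₖ: 0.0090, 0.0440, 0.0820, 0.1380, 0.2290, 0.3320, 0.4440, 0.6220, 0.8030, 1.0000
Σ (Xₖ−Xₖ₋₁)(Yₖ+Yₖ₋₁) = (1/10)(0.0090+0.0000) + (1/10)(0.0440+0.0090) + (1/10)(0.0820+0.0440) + (1/10)(0.1380+0.0820) + (1/10)(0.2290+0.1380) + (1/10)(0.3320+0.2290) + (1/10)(0.4440+0.3320) + (1/10)(0.6220+0.4440) + (1/10)(0.8030+0.6220) + (1/10)(1.0000+0.8030)
  = 0.0009 + 0.0053 + 0.0126 + 0.0220 + 0.0367 + 0.0561 + 0.0776 + 0.1066 + 0.1425 + 0.1803 = 0.6406
G = 1 − 0.6406 = 0.3594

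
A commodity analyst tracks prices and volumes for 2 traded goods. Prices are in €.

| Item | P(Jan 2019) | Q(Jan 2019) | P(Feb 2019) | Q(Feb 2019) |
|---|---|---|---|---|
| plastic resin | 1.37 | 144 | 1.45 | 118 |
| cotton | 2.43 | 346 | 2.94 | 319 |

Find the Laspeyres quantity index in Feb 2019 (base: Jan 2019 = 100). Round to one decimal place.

Laspeyres quantity index uses base-period prices as weights.
ΣP(Jan 2019)·Q(Feb 2019) = 1.37×118 + 2.43×319 = 161.66 + 775.17 = 936.83
ΣP(Jan 2019)·Q(Jan 2019) = 1.37×144 + 2.43×346 = 197.28 + 840.78 = 1038.06
Index = 936.83 / 1038.06 × 100 = 90.2482

90.2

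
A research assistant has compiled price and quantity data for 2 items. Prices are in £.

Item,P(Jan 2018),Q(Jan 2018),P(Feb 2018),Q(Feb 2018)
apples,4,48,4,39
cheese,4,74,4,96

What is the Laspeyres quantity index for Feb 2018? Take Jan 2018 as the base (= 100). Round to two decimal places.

Laspeyres quantity index uses base-period prices as weights.
ΣP(Jan 2018)·Q(Feb 2018) = 4×39 + 4×96 = 156 + 384 = 540
ΣP(Jan 2018)·Q(Jan 2018) = 4×48 + 4×74 = 192 + 296 = 488
Index = 540 / 488 × 100 = 110.6557

110.66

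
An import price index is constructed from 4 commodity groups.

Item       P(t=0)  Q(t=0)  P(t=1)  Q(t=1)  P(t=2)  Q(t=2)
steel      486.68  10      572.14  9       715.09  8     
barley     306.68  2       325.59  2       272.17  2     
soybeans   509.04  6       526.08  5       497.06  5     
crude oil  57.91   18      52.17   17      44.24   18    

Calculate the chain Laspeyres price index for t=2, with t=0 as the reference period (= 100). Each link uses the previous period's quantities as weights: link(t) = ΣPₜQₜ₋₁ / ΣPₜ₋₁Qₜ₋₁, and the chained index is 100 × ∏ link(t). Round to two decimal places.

119.86

Link t=0→t=1:
ΣP(t=1)Q(t=0) = 572.14×10 + 325.59×2 + 526.08×6 + 52.17×18 = 5721.4 + 651.18 + 3156.48 + 939.06 = 10468.12
ΣP(t=0)Q(t=0) = 486.68×10 + 306.68×2 + 509.04×6 + 57.91×18 = 4866.8 + 613.36 + 3054.24 + 1042.38 = 9576.78
link = 10468.12/9576.78 = 1.093073
Link t=1→t=2:
ΣP(t=2)Q(t=1) = 715.09×9 + 272.17×2 + 497.06×5 + 44.24×17 = 6435.81 + 544.34 + 2485.3 + 752.08 = 10217.53
ΣP(t=1)Q(t=1) = 572.14×9 + 325.59×2 + 526.08×5 + 52.17×17 = 5149.26 + 651.18 + 2630.4 + 886.89 = 9317.73
link = 10217.53/9317.73 = 1.096569
Chained index = 100 × 1.093073 × 1.096569 = 119.8630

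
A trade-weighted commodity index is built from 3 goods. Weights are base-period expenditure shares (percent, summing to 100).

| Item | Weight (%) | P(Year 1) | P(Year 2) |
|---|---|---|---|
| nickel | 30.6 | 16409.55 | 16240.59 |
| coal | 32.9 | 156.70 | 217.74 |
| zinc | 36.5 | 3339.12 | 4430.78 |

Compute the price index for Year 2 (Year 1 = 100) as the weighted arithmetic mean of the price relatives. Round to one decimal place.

124.4

nickel: 30.6 × (16240.59/16409.55) = 30.6 × 0.989704 = 30.2849
coal: 32.9 × (217.74/156.70) = 32.9 × 1.389534 = 45.7157
zinc: 36.5 × (4430.78/3339.12) = 36.5 × 1.326930 = 48.4330
Index = Σ wᵢ·(p₁ᵢ/p₀ᵢ) = 30.2849 + 45.7157 + 48.4330 = 124.4336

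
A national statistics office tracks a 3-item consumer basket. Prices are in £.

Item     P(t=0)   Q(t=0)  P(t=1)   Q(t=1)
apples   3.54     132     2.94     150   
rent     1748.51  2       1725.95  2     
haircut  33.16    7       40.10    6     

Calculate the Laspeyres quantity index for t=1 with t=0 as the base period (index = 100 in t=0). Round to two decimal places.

Laspeyres quantity index uses base-period prices as weights.
ΣP(t=0)·Q(t=1) = 3.54×150 + 1748.51×2 + 33.16×6 = 531 + 3497.02 + 198.96 = 4226.98
ΣP(t=0)·Q(t=0) = 3.54×132 + 1748.51×2 + 33.16×7 = 467.28 + 3497.02 + 232.12 = 4196.42
Index = 4226.98 / 4196.42 × 100 = 100.7282

100.73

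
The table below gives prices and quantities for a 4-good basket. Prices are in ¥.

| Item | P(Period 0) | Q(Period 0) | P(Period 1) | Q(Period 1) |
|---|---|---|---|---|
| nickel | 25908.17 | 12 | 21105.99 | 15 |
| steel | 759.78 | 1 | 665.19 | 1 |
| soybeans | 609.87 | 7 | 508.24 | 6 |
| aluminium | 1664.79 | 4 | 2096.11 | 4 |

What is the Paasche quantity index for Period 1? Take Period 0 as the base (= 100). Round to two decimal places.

Paasche quantity index uses current-period prices as weights.
ΣP(Period 1)·Q(Period 1) = 21105.99×15 + 665.19×1 + 508.24×6 + 2096.11×4 = 316589.85 + 665.19 + 3049.44 + 8384.44 = 328688.92
ΣP(Period 1)·Q(Period 0) = 21105.99×12 + 665.19×1 + 508.24×7 + 2096.11×4 = 253271.88 + 665.19 + 3557.68 + 8384.44 = 265879.19
Index = 328688.92 / 265879.19 × 100 = 123.6234

123.62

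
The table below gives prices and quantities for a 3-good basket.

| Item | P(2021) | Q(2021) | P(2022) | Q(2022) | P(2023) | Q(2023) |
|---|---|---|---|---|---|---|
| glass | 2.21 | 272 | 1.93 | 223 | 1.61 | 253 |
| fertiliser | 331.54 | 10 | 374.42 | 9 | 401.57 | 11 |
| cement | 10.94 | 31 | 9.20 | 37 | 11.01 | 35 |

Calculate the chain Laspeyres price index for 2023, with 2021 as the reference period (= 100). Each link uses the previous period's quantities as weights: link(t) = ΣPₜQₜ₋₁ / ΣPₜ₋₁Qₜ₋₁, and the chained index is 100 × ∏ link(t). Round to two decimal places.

113.22

Link 2021→2022:
ΣP(2022)Q(2021) = 1.93×272 + 374.42×10 + 9.20×31 = 524.96 + 3744.2 + 285.2 = 4554.36
ΣP(2021)Q(2021) = 2.21×272 + 331.54×10 + 10.94×31 = 601.12 + 3315.4 + 339.14 = 4255.66
link = 4554.36/4255.66 = 1.070189
Link 2022→2023:
ΣP(2023)Q(2022) = 1.61×223 + 401.57×9 + 11.01×37 = 359.03 + 3614.13 + 407.37 = 4380.53
ΣP(2022)Q(2022) = 1.93×223 + 374.42×9 + 9.20×37 = 430.39 + 3369.78 + 340.4 = 4140.57
link = 4380.53/4140.57 = 1.057953
Chained index = 100 × 1.070189 × 1.057953 = 113.2210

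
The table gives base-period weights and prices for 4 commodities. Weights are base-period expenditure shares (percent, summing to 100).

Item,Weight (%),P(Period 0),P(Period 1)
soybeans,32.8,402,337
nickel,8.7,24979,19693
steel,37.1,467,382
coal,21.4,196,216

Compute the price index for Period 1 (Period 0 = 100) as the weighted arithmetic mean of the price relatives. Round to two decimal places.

soybeans: 32.8 × (337/402) = 32.8 × 0.838308 = 27.4965
nickel: 8.7 × (19693/24979) = 8.7 × 0.788382 = 6.8589
steel: 37.1 × (382/467) = 37.1 × 0.817987 = 30.3473
coal: 21.4 × (216/196) = 21.4 × 1.102041 = 23.5837
Index = Σ wᵢ·(p₁ᵢ/p₀ᵢ) = 27.4965 + 6.8589 + 30.3473 + 23.5837 = 88.2864

88.29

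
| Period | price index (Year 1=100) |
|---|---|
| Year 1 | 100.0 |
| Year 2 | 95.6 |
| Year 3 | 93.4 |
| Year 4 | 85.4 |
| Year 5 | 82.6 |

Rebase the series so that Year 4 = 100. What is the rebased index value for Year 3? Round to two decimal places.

Rebased(Year 3) = 93.4 / 85.4 × 100 = 109.3677

109.37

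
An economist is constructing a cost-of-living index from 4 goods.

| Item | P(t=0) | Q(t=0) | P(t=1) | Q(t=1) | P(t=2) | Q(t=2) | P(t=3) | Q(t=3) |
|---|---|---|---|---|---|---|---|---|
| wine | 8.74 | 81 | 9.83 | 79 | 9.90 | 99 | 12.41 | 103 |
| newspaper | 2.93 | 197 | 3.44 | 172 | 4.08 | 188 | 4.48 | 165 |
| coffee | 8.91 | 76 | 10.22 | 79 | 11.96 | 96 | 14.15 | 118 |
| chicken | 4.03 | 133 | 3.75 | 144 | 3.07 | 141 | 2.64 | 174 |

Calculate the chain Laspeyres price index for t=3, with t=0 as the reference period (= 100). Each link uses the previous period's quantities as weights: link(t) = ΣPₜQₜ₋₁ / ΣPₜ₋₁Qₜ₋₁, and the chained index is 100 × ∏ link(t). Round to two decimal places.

Link t=0→t=1:
ΣP(t=1)Q(t=0) = 9.83×81 + 3.44×197 + 10.22×76 + 3.75×133 = 796.23 + 677.68 + 776.72 + 498.75 = 2749.38
ΣP(t=0)Q(t=0) = 8.74×81 + 2.93×197 + 8.91×76 + 4.03×133 = 707.94 + 577.21 + 677.16 + 535.99 = 2498.3
link = 2749.38/2498.3 = 1.100500
Link t=1→t=2:
ΣP(t=2)Q(t=1) = 9.90×79 + 4.08×172 + 11.96×79 + 3.07×144 = 782.1 + 701.76 + 944.84 + 442.08 = 2870.78
ΣP(t=1)Q(t=1) = 9.83×79 + 3.44×172 + 10.22×79 + 3.75×144 = 776.57 + 591.68 + 807.38 + 540 = 2715.63
link = 2870.78/2715.63 = 1.057132
Link t=2→t=3:
ΣP(t=3)Q(t=2) = 12.41×99 + 4.48×188 + 14.15×96 + 2.64×141 = 1228.59 + 842.24 + 1358.4 + 372.24 = 3801.47
ΣP(t=2)Q(t=2) = 9.90×99 + 4.08×188 + 11.96×96 + 3.07×141 = 980.1 + 767.04 + 1148.16 + 432.87 = 3328.17
link = 3801.47/3328.17 = 1.142210
Chained index = 100 × 1.100500 × 1.057132 × 1.142210 = 132.8818

132.88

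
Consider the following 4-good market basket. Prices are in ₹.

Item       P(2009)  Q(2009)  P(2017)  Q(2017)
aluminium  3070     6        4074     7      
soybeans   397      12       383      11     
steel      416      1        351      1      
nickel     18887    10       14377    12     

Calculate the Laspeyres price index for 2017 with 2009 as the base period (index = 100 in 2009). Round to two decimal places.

81.50

Laspeyres price index uses base-period quantities as weights.
ΣP(2017)·Q(2009) = 4074×6 + 383×12 + 351×1 + 14377×10 = 24444 + 4596 + 351 + 143770 = 173161
ΣP(2009)·Q(2009) = 3070×6 + 397×12 + 416×1 + 18887×10 = 18420 + 4764 + 416 + 188870 = 212470
Index = 173161 / 212470 × 100 = 81.4990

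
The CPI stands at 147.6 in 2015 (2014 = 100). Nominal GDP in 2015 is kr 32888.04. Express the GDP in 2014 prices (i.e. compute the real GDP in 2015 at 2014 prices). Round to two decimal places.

22281.87

Real = Nominal ÷ (Index/100) = 32888.04 ÷ (147.6/100)
     = 32888.04 ÷ 1.476 = 22281.8699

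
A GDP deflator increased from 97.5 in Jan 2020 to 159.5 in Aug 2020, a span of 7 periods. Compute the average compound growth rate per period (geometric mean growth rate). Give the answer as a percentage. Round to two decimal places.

7.28%

Growth factor = (159.5/97.5)^(1/7) = (1.635897)^(1/7) = 1.072844
Growth rate = 1.072844 − 1 = 0.072844 = 7.2844%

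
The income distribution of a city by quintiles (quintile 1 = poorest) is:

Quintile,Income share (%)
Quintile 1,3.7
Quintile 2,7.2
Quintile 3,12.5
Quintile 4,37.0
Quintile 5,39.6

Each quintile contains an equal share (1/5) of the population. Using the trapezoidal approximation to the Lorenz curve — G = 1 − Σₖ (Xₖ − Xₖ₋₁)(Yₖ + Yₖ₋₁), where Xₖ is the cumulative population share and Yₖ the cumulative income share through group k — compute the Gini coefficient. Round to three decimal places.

0.406

Cumulative income shares Yₖ: 0.0370, 0.1090, 0.2340, 0.6040, 1.0000
Σ (Xₖ−Xₖ₋₁)(Yₖ+Yₖ₋₁) = (1/5)(0.0370+0.0000) + (1/5)(0.1090+0.0370) + (1/5)(0.2340+0.1090) + (1/5)(0.6040+0.2340) + (1/5)(1.0000+0.6040)
  = 0.0074 + 0.0292 + 0.0686 + 0.1676 + 0.3208 = 0.5936
G = 1 − 0.5936 = 0.4064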